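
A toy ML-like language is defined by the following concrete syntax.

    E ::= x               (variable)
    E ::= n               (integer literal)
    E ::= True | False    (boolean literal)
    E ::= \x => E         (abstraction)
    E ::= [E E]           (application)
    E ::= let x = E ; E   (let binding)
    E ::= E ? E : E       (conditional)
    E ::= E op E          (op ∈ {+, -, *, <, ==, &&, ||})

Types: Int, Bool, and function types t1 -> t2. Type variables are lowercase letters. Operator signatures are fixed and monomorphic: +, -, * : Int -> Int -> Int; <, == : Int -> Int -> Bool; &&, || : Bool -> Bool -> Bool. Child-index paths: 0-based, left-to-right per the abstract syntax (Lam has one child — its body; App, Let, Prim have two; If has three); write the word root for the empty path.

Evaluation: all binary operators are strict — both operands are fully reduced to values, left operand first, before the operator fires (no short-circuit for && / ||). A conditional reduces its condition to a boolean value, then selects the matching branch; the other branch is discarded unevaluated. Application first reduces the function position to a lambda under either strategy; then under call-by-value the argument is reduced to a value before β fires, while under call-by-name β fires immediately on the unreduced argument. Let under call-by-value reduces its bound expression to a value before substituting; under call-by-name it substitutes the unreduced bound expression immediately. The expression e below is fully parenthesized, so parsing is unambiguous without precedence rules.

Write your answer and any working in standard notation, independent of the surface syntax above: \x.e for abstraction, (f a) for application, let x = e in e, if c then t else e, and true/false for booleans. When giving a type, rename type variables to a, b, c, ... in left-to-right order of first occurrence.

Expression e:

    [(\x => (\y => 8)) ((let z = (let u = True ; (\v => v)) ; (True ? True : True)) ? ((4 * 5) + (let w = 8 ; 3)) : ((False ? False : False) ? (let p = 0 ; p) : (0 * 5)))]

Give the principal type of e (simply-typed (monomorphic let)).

Answer: a -> Int

Working:
\y._ : b -> Int
\x._ : a -> b -> Int
let u : Bool
v : c
\v._ : c -> c
let z : c -> c
  unify Bool ~ Bool
  unify Bool ~ Bool
  unify Bool ~ Bool
  unify Int ~ Int
  unify Int ~ Int
  unify Int ~ Int
let w : Int
  unify Int ~ Int
  unify Bool ~ Bool
  unify Bool ~ Bool
  unify Bool ~ Bool
let p : Int
p : Int
  unify Int ~ Int
  unify Int ~ Int
  unify Int ~ Int
  unify Int ~ Int
  unify a -> b -> Int ~ Int -> d
  unify a ~ Int
  unify b -> Int ~ d
_ _ : b -> Int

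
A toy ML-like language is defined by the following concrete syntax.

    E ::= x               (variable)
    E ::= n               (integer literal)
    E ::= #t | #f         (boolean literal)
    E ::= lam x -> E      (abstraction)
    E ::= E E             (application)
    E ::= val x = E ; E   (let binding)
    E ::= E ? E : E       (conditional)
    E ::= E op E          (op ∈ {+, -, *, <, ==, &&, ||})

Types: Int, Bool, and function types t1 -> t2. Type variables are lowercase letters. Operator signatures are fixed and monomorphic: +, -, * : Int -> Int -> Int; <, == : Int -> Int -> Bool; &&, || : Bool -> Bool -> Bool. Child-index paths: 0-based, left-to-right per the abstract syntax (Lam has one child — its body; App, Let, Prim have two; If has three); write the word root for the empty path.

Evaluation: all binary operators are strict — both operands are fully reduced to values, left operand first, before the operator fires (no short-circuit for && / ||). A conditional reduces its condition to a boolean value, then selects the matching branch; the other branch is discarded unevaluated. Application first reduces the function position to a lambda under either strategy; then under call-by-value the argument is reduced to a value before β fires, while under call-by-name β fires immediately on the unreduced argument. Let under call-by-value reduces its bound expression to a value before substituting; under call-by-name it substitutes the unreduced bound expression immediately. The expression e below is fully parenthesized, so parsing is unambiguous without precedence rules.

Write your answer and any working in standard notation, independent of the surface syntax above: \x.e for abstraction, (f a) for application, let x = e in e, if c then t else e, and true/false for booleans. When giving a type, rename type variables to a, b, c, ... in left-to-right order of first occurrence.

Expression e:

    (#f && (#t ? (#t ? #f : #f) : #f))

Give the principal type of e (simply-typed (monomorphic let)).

Derivation:
  unify Bool ~ Bool
  unify Bool ~ Bool
  unify Bool ~ Bool
  unify Bool ~ Bool
  unify Bool ~ Bool
  unify Bool ~ Bool

Answer: Bool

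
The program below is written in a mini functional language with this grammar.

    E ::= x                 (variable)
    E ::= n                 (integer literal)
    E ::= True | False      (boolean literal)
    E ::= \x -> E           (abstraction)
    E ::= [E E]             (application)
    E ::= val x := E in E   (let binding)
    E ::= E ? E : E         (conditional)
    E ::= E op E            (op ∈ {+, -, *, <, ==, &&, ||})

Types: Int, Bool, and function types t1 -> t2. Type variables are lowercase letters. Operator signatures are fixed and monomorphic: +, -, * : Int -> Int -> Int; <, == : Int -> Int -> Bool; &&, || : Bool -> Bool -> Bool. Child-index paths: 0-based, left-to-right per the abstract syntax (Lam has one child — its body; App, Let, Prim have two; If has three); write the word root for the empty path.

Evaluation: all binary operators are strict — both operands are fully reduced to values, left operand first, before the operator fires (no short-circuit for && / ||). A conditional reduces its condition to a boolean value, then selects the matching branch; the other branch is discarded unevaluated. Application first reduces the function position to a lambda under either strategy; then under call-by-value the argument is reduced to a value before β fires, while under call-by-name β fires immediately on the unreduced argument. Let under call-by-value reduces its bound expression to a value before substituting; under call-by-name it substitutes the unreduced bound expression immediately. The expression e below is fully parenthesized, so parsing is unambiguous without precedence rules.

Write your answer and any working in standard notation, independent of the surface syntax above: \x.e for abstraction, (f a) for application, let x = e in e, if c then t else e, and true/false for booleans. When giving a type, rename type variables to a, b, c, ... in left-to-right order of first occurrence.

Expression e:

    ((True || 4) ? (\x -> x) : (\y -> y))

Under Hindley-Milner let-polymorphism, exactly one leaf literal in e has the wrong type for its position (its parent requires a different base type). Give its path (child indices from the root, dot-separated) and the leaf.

Answer: 0.1 : 4

Working:
  unify Bool ~ Bool
  unify Int ~ Bool
  FAIL: mismatch Int ~ Bool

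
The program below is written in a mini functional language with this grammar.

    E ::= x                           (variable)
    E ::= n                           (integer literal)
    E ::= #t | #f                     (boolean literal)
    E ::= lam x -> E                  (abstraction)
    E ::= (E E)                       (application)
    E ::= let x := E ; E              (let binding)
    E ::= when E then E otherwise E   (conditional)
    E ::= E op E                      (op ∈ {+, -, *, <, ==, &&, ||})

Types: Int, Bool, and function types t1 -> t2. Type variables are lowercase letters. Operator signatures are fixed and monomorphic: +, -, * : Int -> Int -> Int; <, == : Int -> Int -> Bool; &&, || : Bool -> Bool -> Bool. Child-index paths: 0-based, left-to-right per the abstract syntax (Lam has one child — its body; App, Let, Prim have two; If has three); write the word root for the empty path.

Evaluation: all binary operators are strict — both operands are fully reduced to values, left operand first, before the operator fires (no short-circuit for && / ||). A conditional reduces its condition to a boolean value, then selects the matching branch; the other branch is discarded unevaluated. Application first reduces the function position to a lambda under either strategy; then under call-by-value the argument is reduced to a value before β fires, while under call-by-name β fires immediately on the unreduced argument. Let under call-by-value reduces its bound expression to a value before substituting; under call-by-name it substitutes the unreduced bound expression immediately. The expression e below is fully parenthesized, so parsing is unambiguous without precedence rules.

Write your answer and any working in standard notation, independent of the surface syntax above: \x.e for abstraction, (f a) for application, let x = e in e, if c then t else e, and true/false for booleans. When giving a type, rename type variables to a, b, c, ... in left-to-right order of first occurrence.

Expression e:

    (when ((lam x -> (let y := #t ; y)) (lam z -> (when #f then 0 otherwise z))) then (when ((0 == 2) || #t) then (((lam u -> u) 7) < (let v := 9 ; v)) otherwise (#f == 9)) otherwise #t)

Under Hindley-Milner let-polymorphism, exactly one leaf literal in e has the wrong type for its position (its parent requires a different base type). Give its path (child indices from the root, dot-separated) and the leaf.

Answer: 1.2.0 : false

Working:
let y : Bool
y : Bool
\x._ : a -> Bool
  unify Bool ~ Bool
z : b
  unify Int ~ b
\z._ : Int -> Int
  unify a -> Bool ~ (Int -> Int) -> c
  unify a ~ Int -> Int
  unify Bool ~ c
_ _ : Bool
  unify Bool ~ Bool
  unify Int ~ Int
  unify Int ~ Int
  unify Bool ~ Bool
  unify Bool ~ Bool
  unify Bool ~ Bool
u : d
\u._ : d -> d
  unify d -> d ~ Int -> e
  unify d ~ Int
  unify Int ~ e
_ _ : Int
  unify Int ~ Int
let v : Int
v : Int
  unify Int ~ Int
  unify Bool ~ Int
  FAIL: mismatch Bool ~ Int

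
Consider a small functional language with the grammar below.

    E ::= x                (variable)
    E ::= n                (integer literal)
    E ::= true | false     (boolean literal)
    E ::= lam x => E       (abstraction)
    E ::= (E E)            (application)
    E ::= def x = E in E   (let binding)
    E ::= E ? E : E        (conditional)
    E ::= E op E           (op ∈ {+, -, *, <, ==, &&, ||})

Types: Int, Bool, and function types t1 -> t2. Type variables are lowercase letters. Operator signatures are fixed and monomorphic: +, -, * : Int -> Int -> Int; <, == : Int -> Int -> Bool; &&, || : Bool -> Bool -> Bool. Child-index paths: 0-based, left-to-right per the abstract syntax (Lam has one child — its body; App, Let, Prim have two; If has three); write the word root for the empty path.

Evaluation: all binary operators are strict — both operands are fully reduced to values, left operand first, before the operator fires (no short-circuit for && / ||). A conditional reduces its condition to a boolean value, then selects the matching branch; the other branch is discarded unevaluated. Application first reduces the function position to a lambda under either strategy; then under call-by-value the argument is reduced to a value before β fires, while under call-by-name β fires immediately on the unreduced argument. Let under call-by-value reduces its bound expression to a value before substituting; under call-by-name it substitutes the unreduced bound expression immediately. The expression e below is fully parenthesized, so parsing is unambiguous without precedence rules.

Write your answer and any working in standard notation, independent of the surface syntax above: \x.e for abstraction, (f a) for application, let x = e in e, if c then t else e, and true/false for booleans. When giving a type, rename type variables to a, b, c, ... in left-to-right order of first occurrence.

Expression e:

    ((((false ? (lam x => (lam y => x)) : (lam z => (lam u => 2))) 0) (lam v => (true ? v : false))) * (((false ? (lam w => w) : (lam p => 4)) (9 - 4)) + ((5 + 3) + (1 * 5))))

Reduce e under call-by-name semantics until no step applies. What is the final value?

Trace:
step 0: ((((if false then (\x.(\y.x)) else (\z.(\u.2))) 0) (\v.(if true then v else false))) * (((if false then (\w.w) else (\p.4)) (9 - 4)) + ((5 + 3) + (1 * 5))))
step 1: [if@0.0.0] ((((\z.(\u.2)) 0) (\v.(if true then v else false))) * (((if false then (\w.w) else (\p.4)) (9 - 4)) + ((5 + 3) + (1 * 5))))
step 2: [beta@0.0] (((\u.2) (\v.(if true then v else false))) * (((if false then (\w.w) else (\p.4)) (9 - 4)) + ((5 + 3) + (1 * 5))))
step 3: [beta@0] (2 * (((if false then (\w.w) else (\p.4)) (9 - 4)) + ((5 + 3) + (1 * 5))))
step 4: [if@1.0.0] (2 * (((\p.4) (9 - 4)) + ((5 + 3) + (1 * 5))))
step 5: [beta@1.0] (2 * (4 + ((5 + 3) + (1 * 5))))
step 6: [delta@1.1.0] (2 * (4 + (8 + (1 * 5))))
step 7: [delta@1.1.1] (2 * (4 + (8 + 5)))
step 8: [delta@1.1] (2 * (4 + 13))
step 9: [delta@1] (2 * 17)
step 10: [delta@root] 34

Answer: 34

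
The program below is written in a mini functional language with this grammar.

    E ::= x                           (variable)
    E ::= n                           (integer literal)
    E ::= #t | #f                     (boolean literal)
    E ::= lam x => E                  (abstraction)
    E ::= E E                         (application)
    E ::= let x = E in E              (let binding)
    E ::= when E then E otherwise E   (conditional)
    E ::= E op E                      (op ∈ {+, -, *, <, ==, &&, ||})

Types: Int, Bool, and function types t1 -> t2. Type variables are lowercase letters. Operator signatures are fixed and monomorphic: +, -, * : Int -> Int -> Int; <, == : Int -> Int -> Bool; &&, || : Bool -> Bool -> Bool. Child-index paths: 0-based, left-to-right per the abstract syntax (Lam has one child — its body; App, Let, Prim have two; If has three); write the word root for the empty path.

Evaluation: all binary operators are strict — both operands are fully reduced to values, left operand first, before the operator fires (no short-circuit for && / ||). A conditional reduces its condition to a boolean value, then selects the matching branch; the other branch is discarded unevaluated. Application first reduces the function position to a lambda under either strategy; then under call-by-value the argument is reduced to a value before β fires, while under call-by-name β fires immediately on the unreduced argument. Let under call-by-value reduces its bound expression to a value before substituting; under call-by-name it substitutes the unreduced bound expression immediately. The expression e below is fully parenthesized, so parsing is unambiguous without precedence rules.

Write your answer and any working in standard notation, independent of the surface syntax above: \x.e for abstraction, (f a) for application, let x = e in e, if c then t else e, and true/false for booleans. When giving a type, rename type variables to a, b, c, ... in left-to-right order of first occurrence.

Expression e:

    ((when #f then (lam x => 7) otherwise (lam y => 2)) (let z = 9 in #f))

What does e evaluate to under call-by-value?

Working:
step 0: ((if false then (\x.7) else (\y.2)) (let z = 9 in false))
step 1: [if@0] ((\y.2) (let z = 9 in false))
step 2: [let@1] ((\y.2) false)
step 3: [beta@root] 2

Answer: 2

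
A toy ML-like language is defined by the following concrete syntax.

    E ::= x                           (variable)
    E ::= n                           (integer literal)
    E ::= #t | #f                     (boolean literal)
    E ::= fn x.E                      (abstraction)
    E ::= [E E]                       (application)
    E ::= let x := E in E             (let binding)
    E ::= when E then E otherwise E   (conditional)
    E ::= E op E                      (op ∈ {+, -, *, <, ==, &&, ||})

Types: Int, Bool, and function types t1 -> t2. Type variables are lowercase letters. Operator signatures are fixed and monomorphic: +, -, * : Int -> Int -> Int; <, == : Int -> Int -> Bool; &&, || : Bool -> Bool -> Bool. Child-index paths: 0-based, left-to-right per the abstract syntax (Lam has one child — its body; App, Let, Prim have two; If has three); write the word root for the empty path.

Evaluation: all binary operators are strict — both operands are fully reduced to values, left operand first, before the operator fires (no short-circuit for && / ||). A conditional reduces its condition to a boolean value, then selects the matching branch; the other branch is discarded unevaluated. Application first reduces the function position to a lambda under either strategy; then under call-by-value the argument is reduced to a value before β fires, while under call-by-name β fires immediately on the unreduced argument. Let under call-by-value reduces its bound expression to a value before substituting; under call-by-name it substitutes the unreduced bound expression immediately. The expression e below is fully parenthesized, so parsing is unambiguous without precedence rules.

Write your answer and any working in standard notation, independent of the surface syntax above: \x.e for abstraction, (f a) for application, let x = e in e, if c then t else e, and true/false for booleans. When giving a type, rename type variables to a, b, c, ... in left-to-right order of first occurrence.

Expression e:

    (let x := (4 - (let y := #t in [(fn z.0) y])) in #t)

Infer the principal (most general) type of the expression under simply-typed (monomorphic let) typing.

Answer: Bool

Derivation:
  unify Int ~ Int
let y : Bool
\z._ : a -> Int
y : Bool
  unify a -> Int ~ Bool -> b
  unify a ~ Bool
  unify Int ~ b
_ _ : Int
  unify Int ~ Int
let x : Int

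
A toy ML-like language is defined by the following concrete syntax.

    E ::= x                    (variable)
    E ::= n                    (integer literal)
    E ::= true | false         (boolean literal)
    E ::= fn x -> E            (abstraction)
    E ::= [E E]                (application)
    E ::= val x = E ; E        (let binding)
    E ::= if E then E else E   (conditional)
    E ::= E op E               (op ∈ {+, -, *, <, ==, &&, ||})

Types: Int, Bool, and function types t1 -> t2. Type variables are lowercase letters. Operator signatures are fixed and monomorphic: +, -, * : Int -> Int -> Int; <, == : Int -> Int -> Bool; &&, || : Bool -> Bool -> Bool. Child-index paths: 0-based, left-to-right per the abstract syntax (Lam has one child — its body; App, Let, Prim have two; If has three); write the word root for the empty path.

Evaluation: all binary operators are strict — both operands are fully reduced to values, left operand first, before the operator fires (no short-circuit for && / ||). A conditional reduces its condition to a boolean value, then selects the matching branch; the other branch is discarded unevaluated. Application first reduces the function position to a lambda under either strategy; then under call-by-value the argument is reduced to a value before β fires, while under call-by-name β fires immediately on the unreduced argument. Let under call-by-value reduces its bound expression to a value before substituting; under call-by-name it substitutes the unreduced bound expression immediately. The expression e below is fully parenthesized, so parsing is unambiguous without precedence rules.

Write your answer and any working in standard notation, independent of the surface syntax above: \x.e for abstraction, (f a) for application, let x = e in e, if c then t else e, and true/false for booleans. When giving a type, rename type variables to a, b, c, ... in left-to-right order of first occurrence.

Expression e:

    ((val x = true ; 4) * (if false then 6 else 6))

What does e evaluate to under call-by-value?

Derivation:
step 0: ((let x = true in 4) * (if false then 6 else 6))
step 1: [let@0] (4 * (if false then 6 else 6))
step 2: [if@1] (4 * 6)
step 3: [delta@root] 24

Answer: 24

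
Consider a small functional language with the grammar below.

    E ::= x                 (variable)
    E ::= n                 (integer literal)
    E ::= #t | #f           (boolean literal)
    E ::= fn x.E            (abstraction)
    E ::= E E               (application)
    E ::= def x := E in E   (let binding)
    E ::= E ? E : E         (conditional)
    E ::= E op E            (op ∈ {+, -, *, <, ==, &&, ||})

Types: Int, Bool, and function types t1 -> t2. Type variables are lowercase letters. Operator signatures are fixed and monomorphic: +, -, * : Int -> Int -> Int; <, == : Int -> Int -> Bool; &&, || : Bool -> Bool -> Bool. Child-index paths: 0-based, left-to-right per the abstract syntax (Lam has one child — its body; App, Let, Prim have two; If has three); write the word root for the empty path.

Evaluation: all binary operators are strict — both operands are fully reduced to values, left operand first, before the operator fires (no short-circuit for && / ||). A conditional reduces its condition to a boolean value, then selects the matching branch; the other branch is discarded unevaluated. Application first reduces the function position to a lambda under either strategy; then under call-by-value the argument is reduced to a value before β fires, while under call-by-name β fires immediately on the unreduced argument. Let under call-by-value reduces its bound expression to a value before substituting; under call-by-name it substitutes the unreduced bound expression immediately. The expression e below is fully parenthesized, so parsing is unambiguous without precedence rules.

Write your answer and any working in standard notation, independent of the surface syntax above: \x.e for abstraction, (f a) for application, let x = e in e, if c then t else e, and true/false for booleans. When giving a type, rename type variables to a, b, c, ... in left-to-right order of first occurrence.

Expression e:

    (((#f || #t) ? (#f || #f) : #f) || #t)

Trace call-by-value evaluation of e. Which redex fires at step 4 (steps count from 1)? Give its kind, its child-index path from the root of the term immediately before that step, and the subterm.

Answer: delta at root : (false || true)

Trace:
step 0: ((if (false || true) then (false || false) else false) || true)
step 1: [delta@0.0] ((if true then (false || false) else false) || true)
step 2: [if@0] ((false || false) || true)
step 3: [delta@0] (false || true)
step 4: [delta@root] true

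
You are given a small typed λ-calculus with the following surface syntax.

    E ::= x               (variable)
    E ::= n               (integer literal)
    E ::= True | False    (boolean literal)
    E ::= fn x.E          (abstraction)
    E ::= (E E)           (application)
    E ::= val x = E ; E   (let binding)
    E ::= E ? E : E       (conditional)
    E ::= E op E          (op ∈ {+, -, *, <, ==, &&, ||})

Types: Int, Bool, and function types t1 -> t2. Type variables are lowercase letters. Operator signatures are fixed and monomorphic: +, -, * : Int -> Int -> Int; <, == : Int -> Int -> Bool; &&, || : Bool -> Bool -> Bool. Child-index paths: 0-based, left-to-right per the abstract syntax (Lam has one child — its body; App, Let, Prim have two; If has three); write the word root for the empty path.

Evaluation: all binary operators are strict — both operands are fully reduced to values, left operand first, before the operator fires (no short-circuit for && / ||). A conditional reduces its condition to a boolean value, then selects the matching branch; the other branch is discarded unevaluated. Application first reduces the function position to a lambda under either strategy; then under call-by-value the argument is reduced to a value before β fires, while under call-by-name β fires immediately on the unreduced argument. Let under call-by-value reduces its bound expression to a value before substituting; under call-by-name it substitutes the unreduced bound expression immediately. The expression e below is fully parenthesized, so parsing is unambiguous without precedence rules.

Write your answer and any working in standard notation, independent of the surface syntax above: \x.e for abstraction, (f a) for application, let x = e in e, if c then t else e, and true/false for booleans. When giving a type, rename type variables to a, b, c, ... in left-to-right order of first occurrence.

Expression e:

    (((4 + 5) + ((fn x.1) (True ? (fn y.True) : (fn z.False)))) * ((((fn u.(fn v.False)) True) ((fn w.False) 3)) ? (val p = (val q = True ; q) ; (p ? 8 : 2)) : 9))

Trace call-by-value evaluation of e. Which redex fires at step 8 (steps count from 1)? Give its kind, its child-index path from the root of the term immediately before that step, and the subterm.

Answer: if at 1 : (if false then (let p = (let q = true in q) in (if p then 8 else 2)) else 9)

Derivation:
step 0: (((4 + 5) + ((\x.1) (if true then (\y.true) else (\z.false)))) * (if (((\u.(\v.false)) true) ((\w.false) 3)) then (let p = (let q = true in q) in (if p then 8 else 2)) else 9))
step 1: [delta@0.0] ((9 + ((\x.1) (if true then (\y.true) else (\z.false)))) * (if (((\u.(\v.false)) true) ((\w.false) 3)) then (let p = (let q = true in q) in (if p then 8 else 2)) else 9))
step 2: [if@0.1.1] ((9 + ((\x.1) (\y.true))) * (if (((\u.(\v.false)) true) ((\w.false) 3)) then (let p = (let q = true in q) in (if p then 8 else 2)) else 9))
step 3: [beta@0.1] ((9 + 1) * (if (((\u.(\v.false)) true) ((\w.false) 3)) then (let p = (let q = true in q) in (if p then 8 else 2)) else 9))
step 4: [delta@0] (10 * (if (((\u.(\v.false)) true) ((\w.false) 3)) then (let p = (let q = true in q) in (if p then 8 else 2)) else 9))
step 5: [beta@1.0.0] (10 * (if ((\v.false) ((\w.false) 3)) then (let p = (let q = true in q) in (if p then 8 else 2)) else 9))
step 6: [beta@1.0.1] (10 * (if ((\v.false) false) then (let p = (let q = true in q) in (if p then 8 else 2)) else 9))
step 7: [beta@1.0] (10 * (if false then (let p = (let q = true in q) in (if p then 8 else 2)) else 9))
step 8: [if@1] (10 * 9)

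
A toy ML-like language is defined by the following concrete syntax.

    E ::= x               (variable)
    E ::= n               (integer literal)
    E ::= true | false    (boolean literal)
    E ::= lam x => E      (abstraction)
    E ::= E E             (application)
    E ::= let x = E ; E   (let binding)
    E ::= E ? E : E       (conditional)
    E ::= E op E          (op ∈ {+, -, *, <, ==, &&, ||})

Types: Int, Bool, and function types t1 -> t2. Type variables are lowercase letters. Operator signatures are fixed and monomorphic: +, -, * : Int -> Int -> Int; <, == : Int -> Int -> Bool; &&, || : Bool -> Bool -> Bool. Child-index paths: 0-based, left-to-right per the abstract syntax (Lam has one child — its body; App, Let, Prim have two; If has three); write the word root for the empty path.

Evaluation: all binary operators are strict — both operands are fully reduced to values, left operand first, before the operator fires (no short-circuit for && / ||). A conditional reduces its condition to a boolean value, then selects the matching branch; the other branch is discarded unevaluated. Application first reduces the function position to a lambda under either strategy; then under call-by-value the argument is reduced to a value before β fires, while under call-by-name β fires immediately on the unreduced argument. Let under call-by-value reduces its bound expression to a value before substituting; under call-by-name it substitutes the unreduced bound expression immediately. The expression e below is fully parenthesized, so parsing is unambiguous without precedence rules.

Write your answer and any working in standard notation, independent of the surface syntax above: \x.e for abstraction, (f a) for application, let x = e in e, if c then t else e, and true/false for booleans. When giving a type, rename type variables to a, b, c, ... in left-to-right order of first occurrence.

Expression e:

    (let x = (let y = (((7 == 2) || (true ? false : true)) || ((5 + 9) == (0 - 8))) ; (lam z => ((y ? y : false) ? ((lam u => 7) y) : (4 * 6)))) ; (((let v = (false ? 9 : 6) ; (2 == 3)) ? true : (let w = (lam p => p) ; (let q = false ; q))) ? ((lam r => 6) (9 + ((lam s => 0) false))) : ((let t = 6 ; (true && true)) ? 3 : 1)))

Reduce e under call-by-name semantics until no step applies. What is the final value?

Derivation:
step 0: (let x = (let y = (((7 == 2) || (if true then false else true)) || ((5 + 9) == (0 - 8))) in (\z.(if (if y then y else false) then ((\u.7) y) else (4 * 6)))) in (if (if (let v = (if false then 9 else 6) in (2 == 3)) then true else (let w = (\p.p) in (let q = false in q))) then ((\r.6) (9 + ((\s.0) false))) else (if (let t = 6 in (true && true)) then 3 else 1)))
step 1: [let@root] (if (if (let v = (if false then 9 else 6) in (2 == 3)) then true else (let w = (\p.p) in (let q = false in q))) then ((\r.6) (9 + ((\s.0) false))) else (if (let t = 6 in (true && true)) then 3 else 1))
step 2: [let@0.0] (if (if (2 == 3) then true else (let w = (\p.p) in (let q = false in q))) then ((\r.6) (9 + ((\s.0) false))) else (if (let t = 6 in (true && true)) then 3 else 1))
step 3: [delta@0.0] (if (if false then true else (let w = (\p.p) in (let q = false in q))) then ((\r.6) (9 + ((\s.0) false))) else (if (let t = 6 in (true && true)) then 3 else 1))
step 4: [if@0] (if (let w = (\p.p) in (let q = false in q)) then ((\r.6) (9 + ((\s.0) false))) else (if (let t = 6 in (true && true)) then 3 else 1))
step 5: [let@0] (if (let q = false in q) then ((\r.6) (9 + ((\s.0) false))) else (if (let t = 6 in (true && true)) then 3 else 1))
step 6: [let@0] (if false then ((\r.6) (9 + ((\s.0) false))) else (if (let t = 6 in (true && true)) then 3 else 1))
step 7: [if@root] (if (let t = 6 in (true && true)) then 3 else 1)
step 8: [let@0] (if (true && true) then 3 else 1)
step 9: [delta@0] (if true then 3 else 1)
step 10: [if@root] 3

Answer: 3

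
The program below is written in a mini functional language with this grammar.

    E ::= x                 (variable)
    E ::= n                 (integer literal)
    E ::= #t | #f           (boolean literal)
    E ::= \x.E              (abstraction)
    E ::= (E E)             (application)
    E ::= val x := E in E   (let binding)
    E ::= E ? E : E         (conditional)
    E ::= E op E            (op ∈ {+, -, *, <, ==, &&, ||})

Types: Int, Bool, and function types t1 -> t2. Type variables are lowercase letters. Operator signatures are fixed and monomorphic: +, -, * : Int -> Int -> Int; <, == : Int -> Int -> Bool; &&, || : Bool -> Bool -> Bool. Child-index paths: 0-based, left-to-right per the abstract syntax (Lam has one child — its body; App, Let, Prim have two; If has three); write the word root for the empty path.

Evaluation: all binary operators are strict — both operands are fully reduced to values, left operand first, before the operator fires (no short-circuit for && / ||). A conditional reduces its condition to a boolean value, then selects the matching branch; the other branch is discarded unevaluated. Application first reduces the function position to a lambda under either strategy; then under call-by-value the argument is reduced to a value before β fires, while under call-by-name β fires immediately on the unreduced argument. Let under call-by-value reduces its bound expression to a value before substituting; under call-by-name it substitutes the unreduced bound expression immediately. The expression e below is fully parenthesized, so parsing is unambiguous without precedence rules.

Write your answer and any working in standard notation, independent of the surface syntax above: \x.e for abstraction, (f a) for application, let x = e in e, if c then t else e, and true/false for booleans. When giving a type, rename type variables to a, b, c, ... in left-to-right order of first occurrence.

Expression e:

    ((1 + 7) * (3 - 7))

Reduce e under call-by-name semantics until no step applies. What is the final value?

Working:
step 0: ((1 + 7) * (3 - 7))
step 1: [delta@0] (8 * (3 - 7))
step 2: [delta@1] (8 * -4)
step 3: [delta@root] -32

Answer: -32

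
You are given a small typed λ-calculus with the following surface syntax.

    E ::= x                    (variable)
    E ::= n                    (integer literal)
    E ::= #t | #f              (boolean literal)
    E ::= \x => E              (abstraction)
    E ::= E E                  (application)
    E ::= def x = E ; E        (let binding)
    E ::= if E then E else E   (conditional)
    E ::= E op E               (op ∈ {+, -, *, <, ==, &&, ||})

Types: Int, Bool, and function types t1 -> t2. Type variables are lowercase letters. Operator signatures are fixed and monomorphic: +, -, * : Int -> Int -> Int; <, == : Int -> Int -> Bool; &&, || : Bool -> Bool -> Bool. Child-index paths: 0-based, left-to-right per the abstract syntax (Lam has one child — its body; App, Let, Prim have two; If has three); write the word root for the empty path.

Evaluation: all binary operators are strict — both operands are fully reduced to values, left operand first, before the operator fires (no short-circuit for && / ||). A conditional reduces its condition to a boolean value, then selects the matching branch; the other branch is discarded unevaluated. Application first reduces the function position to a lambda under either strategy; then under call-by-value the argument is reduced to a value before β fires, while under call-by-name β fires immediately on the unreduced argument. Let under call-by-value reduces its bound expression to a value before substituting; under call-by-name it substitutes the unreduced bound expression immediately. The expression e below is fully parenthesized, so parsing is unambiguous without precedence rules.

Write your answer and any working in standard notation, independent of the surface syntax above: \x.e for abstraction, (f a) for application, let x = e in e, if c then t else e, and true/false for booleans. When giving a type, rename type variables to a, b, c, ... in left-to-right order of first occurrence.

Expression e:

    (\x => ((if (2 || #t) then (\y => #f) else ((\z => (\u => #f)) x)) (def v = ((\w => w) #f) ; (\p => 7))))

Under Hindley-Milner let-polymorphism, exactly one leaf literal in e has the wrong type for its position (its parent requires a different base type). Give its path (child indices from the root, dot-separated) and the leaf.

Trace:
  unify Int ~ Bool
  FAIL: mismatch Int ~ Bool

Answer: 0.0.0.0 : 2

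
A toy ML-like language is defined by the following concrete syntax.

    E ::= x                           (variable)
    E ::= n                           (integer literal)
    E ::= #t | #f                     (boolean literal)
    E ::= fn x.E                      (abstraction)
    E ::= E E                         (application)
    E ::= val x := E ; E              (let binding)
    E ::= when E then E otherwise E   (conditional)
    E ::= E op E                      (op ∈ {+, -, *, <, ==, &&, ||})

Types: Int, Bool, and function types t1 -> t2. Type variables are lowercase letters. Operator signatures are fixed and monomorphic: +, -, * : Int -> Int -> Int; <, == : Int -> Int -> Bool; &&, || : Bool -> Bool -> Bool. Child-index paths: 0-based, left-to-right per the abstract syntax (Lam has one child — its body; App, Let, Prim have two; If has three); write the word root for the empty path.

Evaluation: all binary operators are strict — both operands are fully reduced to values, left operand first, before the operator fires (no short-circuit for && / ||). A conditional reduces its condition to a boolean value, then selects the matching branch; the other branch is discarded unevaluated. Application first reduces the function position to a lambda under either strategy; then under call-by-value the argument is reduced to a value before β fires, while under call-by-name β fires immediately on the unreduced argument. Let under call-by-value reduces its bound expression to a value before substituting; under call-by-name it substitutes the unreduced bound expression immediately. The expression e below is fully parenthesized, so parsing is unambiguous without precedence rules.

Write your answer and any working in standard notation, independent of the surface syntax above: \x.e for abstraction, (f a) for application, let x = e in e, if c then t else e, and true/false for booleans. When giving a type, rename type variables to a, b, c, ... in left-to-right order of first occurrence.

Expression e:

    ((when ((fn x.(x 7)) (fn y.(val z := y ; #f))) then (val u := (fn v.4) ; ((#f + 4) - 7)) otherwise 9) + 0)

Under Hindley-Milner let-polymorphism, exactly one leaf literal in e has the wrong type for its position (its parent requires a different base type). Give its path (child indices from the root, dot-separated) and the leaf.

Working:
x : a
  unify a ~ Int -> b
_ _ : b
\x._ : (Int -> b) -> b
y : c
let z : c
\y._ : c -> Bool
  unify (Int -> b) -> b ~ (c -> Bool) -> d
  unify Int -> b ~ c -> Bool
  unify Int ~ c
  unify b ~ Bool
  unify Bool ~ d
_ _ : Bool
  unify Bool ~ Bool
\v._ : e -> Int
let u : forall. e -> Int
  unify Bool ~ Int
  FAIL: mismatch Bool ~ Int

Answer: 0.1.1.0.0 : false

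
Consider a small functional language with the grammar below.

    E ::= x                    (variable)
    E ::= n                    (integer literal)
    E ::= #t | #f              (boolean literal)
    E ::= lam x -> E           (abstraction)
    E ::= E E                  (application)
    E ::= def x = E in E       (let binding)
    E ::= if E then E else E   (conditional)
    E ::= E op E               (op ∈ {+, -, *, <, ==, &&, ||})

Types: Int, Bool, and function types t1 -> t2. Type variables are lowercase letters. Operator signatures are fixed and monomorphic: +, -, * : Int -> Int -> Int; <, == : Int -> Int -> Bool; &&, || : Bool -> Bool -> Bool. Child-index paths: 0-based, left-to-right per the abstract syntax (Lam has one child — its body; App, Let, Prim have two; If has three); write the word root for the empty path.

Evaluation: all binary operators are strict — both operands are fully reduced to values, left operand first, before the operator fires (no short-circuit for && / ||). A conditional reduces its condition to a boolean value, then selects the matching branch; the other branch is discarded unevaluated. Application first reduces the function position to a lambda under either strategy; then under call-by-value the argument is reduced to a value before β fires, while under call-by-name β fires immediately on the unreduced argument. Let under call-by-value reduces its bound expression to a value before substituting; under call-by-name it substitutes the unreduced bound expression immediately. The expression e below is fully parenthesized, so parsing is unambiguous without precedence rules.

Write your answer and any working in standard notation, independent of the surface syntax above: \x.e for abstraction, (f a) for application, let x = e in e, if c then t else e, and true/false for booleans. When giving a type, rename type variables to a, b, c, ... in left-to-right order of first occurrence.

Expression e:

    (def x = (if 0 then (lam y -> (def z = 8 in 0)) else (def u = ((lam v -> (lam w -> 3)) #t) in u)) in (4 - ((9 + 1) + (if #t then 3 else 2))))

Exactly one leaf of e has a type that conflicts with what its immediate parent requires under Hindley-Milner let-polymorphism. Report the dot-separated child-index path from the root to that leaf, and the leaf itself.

Derivation:
  unify Int ~ Bool
  FAIL: mismatch Int ~ Bool

Answer: 0.0 : 0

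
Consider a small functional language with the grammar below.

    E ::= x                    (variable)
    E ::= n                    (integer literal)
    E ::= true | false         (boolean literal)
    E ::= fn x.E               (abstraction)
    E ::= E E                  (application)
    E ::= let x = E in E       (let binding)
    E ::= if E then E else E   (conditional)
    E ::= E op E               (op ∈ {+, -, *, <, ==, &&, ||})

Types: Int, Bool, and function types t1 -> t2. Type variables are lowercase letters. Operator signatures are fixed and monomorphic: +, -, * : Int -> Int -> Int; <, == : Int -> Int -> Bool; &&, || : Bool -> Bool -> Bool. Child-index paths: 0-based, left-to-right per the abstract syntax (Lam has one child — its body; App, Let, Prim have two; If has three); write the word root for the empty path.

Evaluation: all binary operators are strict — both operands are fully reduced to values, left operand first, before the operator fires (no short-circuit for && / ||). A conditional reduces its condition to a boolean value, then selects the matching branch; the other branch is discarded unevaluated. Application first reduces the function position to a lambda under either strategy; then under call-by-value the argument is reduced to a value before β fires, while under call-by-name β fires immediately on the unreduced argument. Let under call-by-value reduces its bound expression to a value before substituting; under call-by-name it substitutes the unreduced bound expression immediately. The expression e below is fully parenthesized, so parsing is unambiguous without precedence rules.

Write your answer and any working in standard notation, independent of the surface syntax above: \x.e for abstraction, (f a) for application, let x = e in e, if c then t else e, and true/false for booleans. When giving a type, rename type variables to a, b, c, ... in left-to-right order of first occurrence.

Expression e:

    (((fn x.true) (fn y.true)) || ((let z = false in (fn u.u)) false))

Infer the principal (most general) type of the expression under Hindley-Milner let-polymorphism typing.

Answer: Bool

Derivation:
\x._ : a -> Bool
\y._ : b -> Bool
  unify a -> Bool ~ (b -> Bool) -> c
  unify a ~ b -> Bool
  unify Bool ~ c
_ _ : Bool
  unify Bool ~ Bool
let z : Bool
u : d
\u._ : d -> d
  unify d -> d ~ Bool -> e
  unify d ~ Bool
  unify Bool ~ e
_ _ : Bool
  unify Bool ~ Bool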